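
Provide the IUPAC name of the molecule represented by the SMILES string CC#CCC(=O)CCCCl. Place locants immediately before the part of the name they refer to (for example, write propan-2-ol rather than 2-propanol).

1-chlorooct-6-yn-4-one

Counting along the main chain through the carbonyl and the multiple bond gives 8 carbons: the parent is octane.
A ketone (C=O on an internal carbon) is the principal characteristic group, giving the suffix -one.
The chain contains a C≡C triple bond, so the unsaturation ending is -yne.
The numbering direction is chosen so that numbering from this end puts the carbonyl group at C-4 rather than C-5.
This places the carbonyl at C-4; the triple bond between C-6 and C-7; a chloro group at C-1.
Putting it together: 1-chlorooct-6-yn-4-one.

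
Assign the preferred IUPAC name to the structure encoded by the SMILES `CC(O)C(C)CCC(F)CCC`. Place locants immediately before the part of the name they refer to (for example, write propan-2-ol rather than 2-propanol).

6-fluoro-3-methylnonan-2-ol

The longest carbon chain that includes the –OH group has 9 carbons, so the parent hydride is nonane.
The highest-priority functional group is an alcohol (–OH), so the name ends in -ol.
The numbering direction is chosen so that numbering from this end puts the hydroxyl group at C-2 rather than C-8.
This places the hydroxyl at C-2; a fluoro group at C-6; a methyl group at C-3.
The substituents are ordered alphabetically, ignoring any di-/tri- multipliers.
Assembling the pieces gives 6-fluoro-3-methylnonan-2-ol.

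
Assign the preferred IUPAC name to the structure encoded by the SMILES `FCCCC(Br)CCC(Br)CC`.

4,7-dibromo-1-fluorononane

The parent chain contains 9 carbons (nonane).
The numbering direction is chosen so that the substituent locant set {1,4,7} is lower than {3,6,9} at the first point of difference.
This places bromo groups at C-4 and C-7; a fluoro group at C-1.
Substituent prefixes are cited in alphabetical order (multiplying prefixes like di-/tri- are ignored for ordering).
Putting it together: 4,7-dibromo-1-fluorononane.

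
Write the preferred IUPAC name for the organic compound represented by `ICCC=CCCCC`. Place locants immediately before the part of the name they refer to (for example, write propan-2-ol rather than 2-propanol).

The longest carbon chain that includes the multiple bond has 8 carbons, so the parent hydride is octane.
A C=C double bond in the chain gives the infix -ene-.
Choose the numbering such that numbering from this end puts the double bond at C-3 rather than C-5.
That gives the double bond between C-3 and C-4; an iodo group at C-1.
The name is 1-iodooct-3-ene.

1-iodooct-3-ene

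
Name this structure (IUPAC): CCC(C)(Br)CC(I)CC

The longest continuous carbon chain has 7 atoms, so the parent hydride is heptane.
Choose the numbering such that the substituent locant set {3,3,5} is lower than {3,5,5} at the first point of difference.
That gives a bromo group at C-3; an iodo group at C-5; a methyl group at C-3.
The substituents are ordered alphabetically, ignoring any di-/tri- multipliers.
Assembling the pieces gives 3-bromo-5-iodo-3-methylheptane.

3-bromo-5-iodo-3-methylheptane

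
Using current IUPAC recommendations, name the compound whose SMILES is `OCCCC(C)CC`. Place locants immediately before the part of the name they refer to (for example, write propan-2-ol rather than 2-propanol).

The longest chain bearing the –OH group is 6 carbons long (hexane).
The principal characteristic group is an alcohol (–OH), named with the suffix -ol.
The numbering direction is chosen so that numbering from this end puts the hydroxyl group at C-1 rather than C-6.
That gives the hydroxyl at C-1; a methyl group at C-4.
Putting it together: 4-methylhexan-1-ol.

4-methylhexan-1-ol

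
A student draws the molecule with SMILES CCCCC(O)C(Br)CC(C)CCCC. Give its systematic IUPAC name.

6-bromo-8-methyldodecan-5-ol

Counting along the main chain through the –OH group gives 12 carbons: the parent is dodecane.
An alcohol (–OH) is the principal characteristic group, giving the suffix -ol.
The numbering direction is chosen so that numbering from this end puts the hydroxyl group at C-5 rather than C-8.
That gives the hydroxyl at C-5; a bromo group at C-6; a methyl group at C-8.
Substituent prefixes are cited in alphabetical order (multiplying prefixes like di-/tri- are ignored for ordering).
The name is 6-bromo-8-methyldodecan-5-ol.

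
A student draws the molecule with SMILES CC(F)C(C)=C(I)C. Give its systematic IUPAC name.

4-fluoro-2-iodo-3-methylpent-2-ene

The longest chain bearing the multiple bond is 5 carbons long (pentane).
A C=C double bond in the chain gives the infix -ene-.
Number the chain so that numbering from this end puts the double bond at C-2 rather than C-3.
That gives the double bond between C-2 and C-3; a fluoro group at C-4; an iodo group at C-2; a methyl group at C-3.
Substituent prefixes are cited in alphabetical order (multiplying prefixes like di-/tri- are ignored for ordering).
Assembling the pieces gives 4-fluoro-2-iodo-3-methylpent-2-ene.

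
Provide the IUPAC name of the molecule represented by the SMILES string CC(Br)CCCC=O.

5-bromohexanal

The longest carbon chain that includes the –CHO group has 6 carbons, so the parent hydride is hexane.
The highest-priority functional group is an aldehyde (terminal –CHO), so the name ends in -al.
The numbering direction is chosen so that the aldehyde carbon is C-1 by definition.
This places a bromo group at C-5.
Putting it together: 5-bromohexanal.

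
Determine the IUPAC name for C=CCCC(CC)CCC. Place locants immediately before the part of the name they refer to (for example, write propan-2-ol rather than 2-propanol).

Counting along the main chain through the multiple bond gives 8 carbons: the parent is octane.
There is one C=C double bond, indicated by the ending -ene.
The numbering direction is chosen so that numbering from this end puts the double bond at C-1 rather than C-7.
This places the double bond between C-1 and C-2; an ethyl group at C-5.
Putting it together: 5-ethyloct-1-ene.

5-ethyloct-1-ene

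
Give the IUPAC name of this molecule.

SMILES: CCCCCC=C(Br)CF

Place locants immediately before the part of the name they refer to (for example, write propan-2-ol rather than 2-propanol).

2-bromo-1-fluorooct-2-ene

The longest carbon chain that includes the multiple bond has 8 carbons, so the parent hydride is octane.
There is one C=C double bond, indicated by the ending -ene.
Number the chain so that numbering from this end puts the double bond at C-2 rather than C-6.
With this numbering: the double bond between C-2 and C-3; a bromo group at C-2; a fluoro group at C-1.
The substituents are ordered alphabetically, ignoring any di-/tri- multipliers.
The name is 2-bromo-1-fluorooct-2-ene.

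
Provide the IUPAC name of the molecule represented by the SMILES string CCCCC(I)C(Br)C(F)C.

The parent chain contains 8 carbons (octane).
Choose the numbering such that the substituent locant set {2,3,4} is lower than {5,6,7} at the first point of difference.
With this numbering: a bromo group at C-3; a fluoro group at C-2; an iodo group at C-4.
Substituent prefixes are cited in alphabetical order (multiplying prefixes like di-/tri- are ignored for ordering).
Assembling the pieces gives 3-bromo-2-fluoro-4-iodooctane.

3-bromo-2-fluoro-4-iodooctane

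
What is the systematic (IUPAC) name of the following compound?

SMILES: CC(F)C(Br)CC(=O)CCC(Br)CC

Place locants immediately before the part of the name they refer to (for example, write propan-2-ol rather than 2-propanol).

3,8-dibromo-2-fluorodecan-5-one

The longest chain bearing the carbonyl is 10 carbons long (decane).
A ketone (C=O on an internal carbon) is the principal characteristic group, giving the suffix -one.
Number the chain so that numbering from this end puts the carbonyl group at C-5 rather than C-6.
With this numbering: the carbonyl at C-5; bromo groups at C-3 and C-8; a fluoro group at C-2.
The substituents are ordered alphabetically, ignoring any di-/tri- multipliers.
The name is 3,8-dibromo-2-fluorodecan-5-one.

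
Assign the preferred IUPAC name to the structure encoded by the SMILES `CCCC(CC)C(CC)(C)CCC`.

4,5-diethyl-4-methyloctane

The longest continuous carbon chain has 8 atoms, so the parent hydride is octane.
Number the chain so that the substituent locant set {4,4,5} is lower than {4,5,5} at the first point of difference.
With this numbering: ethyl groups at C-4 and C-5; a methyl group at C-4.
The substituents are ordered alphabetically, ignoring any di-/tri- multipliers.
Putting it together: 4,5-diethyl-4-methyloctane.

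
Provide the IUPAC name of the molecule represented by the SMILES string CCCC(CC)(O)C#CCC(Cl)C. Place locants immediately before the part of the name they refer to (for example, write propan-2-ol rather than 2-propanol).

The longest chain bearing the –OH group and the multiple bond is 9 carbons long (nonane).
An alcohol (–OH) is the principal characteristic group, giving the suffix -ol.
The chain contains a C≡C triple bond, so the unsaturation ending is -yne.
Choose the numbering such that numbering from this end puts the hydroxyl group at C-4 rather than C-6.
That gives the hydroxyl at C-4; the triple bond between C-5 and C-6; a chloro group at C-8; an ethyl group at C-4.
Substituent prefixes are cited in alphabetical order (multiplying prefixes like di-/tri- are ignored for ordering).
The name is 8-chloro-4-ethylnon-5-yn-4-ol.

8-chloro-4-ethylnon-5-yn-4-ol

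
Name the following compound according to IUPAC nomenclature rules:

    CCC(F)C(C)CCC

3-fluoro-4-methylheptane

The longest continuous carbon chain has 7 atoms, so the parent hydride is heptane.
The numbering direction is chosen so that the substituent locant set {3,4} is lower than {4,5} at the first point of difference.
That gives a fluoro group at C-3; a methyl group at C-4.
The substituents are ordered alphabetically, ignoring any di-/tri- multipliers.
Assembling the pieces gives 3-fluoro-4-methylheptane.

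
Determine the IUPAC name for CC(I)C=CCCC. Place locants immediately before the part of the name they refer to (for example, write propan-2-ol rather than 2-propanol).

Counting along the main chain through the multiple bond gives 7 carbons: the parent is heptane.
A C=C double bond in the chain gives the infix -ene-.
Number the chain so that numbering from this end puts the double bond at C-3 rather than C-4.
With this numbering: the double bond between C-3 and C-4; an iodo group at C-2.
Putting it together: 2-iodohept-3-ene.

2-iodohept-3-ene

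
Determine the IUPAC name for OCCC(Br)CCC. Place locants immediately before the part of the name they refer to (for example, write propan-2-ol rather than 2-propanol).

3-bromohexan-1-ol

Counting along the main chain through the –OH group gives 6 carbons: the parent is hexane.
The highest-priority functional group is an alcohol (–OH), so the name ends in -ol.
Number the chain so that numbering from this end puts the hydroxyl group at C-1 rather than C-6.
With this numbering: the hydroxyl at C-1; a bromo group at C-3.
The name is 3-bromohexan-1-ol.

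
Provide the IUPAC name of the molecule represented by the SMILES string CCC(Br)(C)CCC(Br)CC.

3,6-dibromo-3-methyloctane

The longest carbon chain is 8 atoms: the parent is octane.
Number the chain so that the substituent locant set {3,3,6} is lower than {3,6,6} at the first point of difference.
With this numbering: bromo groups at C-3 and C-6; a methyl group at C-3.
Prefixes are listed alphabetically: bromo, methyl.
The name is 3,6-dibromo-3-methyloctane.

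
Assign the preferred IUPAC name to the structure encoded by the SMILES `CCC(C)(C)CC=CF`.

The longest carbon chain that includes the multiple bond has 6 carbons, so the parent hydride is hexane.
A C=C double bond in the chain gives the infix -ene-.
The numbering direction is chosen so that numbering from this end puts the double bond at C-1 rather than C-5.
With this numbering: the double bond between C-1 and C-2; a fluoro group at C-1; two methyl groups at C-4.
Prefixes are listed alphabetically: fluoro, methyl.
Putting it together: 1-fluoro-4,4-dimethylhex-1-ene.

1-fluoro-4,4-dimethylhex-1-ene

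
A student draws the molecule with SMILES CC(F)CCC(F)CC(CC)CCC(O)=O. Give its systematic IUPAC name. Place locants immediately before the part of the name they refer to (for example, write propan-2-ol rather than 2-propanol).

4-ethyl-6,9-difluorodecanoic acid

The longest carbon chain that includes the –COOH group has 10 carbons, so the parent hydride is decane.
A carboxylic acid (terminal –COOH) is the principal characteristic group, giving the suffix -oic acid.
Choose the numbering such that the carboxylic acid carbon is C-1 by definition.
That gives an ethyl group at C-4; fluoro groups at C-6 and C-9.
The substituents are ordered alphabetically, ignoring any di-/tri- multipliers.
The name is 4-ethyl-6,9-difluorodecanoic acid.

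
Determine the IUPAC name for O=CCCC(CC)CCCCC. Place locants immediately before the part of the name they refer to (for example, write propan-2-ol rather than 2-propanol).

Counting along the main chain through the –CHO group gives 9 carbons: the parent is nonane.
The principal characteristic group is an aldehyde (terminal –CHO), named with the suffix -al.
Choose the numbering such that the aldehyde carbon is C-1 by definition.
This places an ethyl group at C-4.
The name is 4-ethylnonanal.

4-ethylnonanal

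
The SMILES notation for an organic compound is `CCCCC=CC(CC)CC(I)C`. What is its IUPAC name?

4-ethyl-2-iododec-5-ene

The longest carbon chain that includes the multiple bond has 10 carbons, so the parent hydride is decane.
There is one C=C double bond, indicated by the ending -ene.
Choose the numbering such that the substituent locant set {2,4} is lower than {7,9} at the first point of difference.
This places the double bond between C-5 and C-6; an ethyl group at C-4; an iodo group at C-2.
Substituent prefixes are cited in alphabetical order (multiplying prefixes like di-/tri- are ignored for ordering).
The name is 4-ethyl-2-iododec-5-ene.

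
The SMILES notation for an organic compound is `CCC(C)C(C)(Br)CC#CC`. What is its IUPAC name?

The longest chain bearing the multiple bond is 8 carbons long (octane).
There is one C≡C triple bond, indicated by the ending -yne.
Choose the numbering such that numbering from this end puts the triple bond at C-2 rather than C-6.
That gives the triple bond between C-2 and C-3; a bromo group at C-5; methyl groups at C-5 and C-6.
Prefixes are listed alphabetically: bromo, methyl.
Putting it together: 5-bromo-5,6-dimethyloct-2-yne.

5-bromo-5,6-dimethyloct-2-yne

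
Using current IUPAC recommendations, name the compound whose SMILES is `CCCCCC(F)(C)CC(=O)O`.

The longest carbon chain that includes the –COOH group has 8 carbons, so the parent hydride is octane.
The principal characteristic group is a carboxylic acid (terminal –COOH), named with the suffix -oic acid.
Number the chain so that the carboxylic acid carbon is C-1 by definition.
With this numbering: a fluoro group at C-3; a methyl group at C-3.
The substituents are ordered alphabetically, ignoring any di-/tri- multipliers.
The name is 3-fluoro-3-methyloctanoic acid.

3-fluoro-3-methyloctanoic acid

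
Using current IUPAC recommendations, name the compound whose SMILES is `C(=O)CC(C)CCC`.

3-methylhexanal

The longest chain bearing the –CHO group is 6 carbons long (hexane).
The highest-priority functional group is an aldehyde (terminal –CHO), so the name ends in -al.
The numbering direction is chosen so that the aldehyde carbon is C-1 by definition.
That gives a methyl group at C-3.
Putting it together: 3-methylhexanal.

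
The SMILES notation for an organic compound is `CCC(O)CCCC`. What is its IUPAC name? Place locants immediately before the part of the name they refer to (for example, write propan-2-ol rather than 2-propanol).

heptan-3-ol

The longest chain bearing the –OH group is 7 carbons long (heptane).
The highest-priority functional group is an alcohol (–OH), so the name ends in -ol.
The numbering direction is chosen so that numbering from this end puts the hydroxyl group at C-3 rather than C-5.
With this numbering: the hydroxyl at C-3.
Putting it together: heptan-3-ol.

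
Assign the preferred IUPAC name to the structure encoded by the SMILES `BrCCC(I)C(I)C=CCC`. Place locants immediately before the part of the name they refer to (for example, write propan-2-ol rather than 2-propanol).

The longest chain bearing the multiple bond is 8 carbons long (octane).
There is one C=C double bond, indicated by the ending -ene.
The numbering direction is chosen so that numbering from this end puts the double bond at C-3 rather than C-5.
This places the double bond between C-3 and C-4; a bromo group at C-8; iodo groups at C-5 and C-6.
Substituent prefixes are cited in alphabetical order (multiplying prefixes like di-/tri- are ignored for ordering).
Putting it together: 8-bromo-5,6-diiodooct-3-ene.

8-bromo-5,6-diiodooct-3-ene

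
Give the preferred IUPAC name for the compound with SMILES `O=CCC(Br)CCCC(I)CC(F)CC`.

3-bromo-9-fluoro-7-iodoundecanal

Counting along the main chain through the –CHO group gives 11 carbons: the parent is undecane.
An aldehyde (terminal –CHO) is the principal characteristic group, giving the suffix -al.
Choose the numbering such that the aldehyde carbon is C-1 by definition.
That gives a bromo group at C-3; a fluoro group at C-9; an iodo group at C-7.
The substituents are ordered alphabetically, ignoring any di-/tri- multipliers.
The name is 3-bromo-9-fluoro-7-iodoundecanal.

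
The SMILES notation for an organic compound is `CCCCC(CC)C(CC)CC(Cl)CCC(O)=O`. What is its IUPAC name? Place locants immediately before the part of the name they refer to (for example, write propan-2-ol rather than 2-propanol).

4-chloro-6,7-diethylundecanoic acid

The longest chain bearing the –COOH group is 11 carbons long (undecane).
A carboxylic acid (terminal –COOH) is the principal characteristic group, giving the suffix -oic acid.
The numbering direction is chosen so that the carboxylic acid carbon is C-1 by definition.
With this numbering: a chloro group at C-4; ethyl groups at C-6 and C-7.
Substituent prefixes are cited in alphabetical order (multiplying prefixes like di-/tri- are ignored for ordering).
Assembling the pieces gives 4-chloro-6,7-diethylundecanoic acid.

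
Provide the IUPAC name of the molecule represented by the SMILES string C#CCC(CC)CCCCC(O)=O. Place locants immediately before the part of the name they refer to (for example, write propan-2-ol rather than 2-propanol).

Counting along the main chain through the –COOH group and the multiple bond gives 9 carbons: the parent is nonane.
The principal characteristic group is a carboxylic acid (terminal –COOH), named with the suffix -oic acid.
The chain contains a C≡C triple bond, so the unsaturation ending is -yne.
Choose the numbering such that the carboxylic acid carbon is C-1 by definition.
This places the triple bond between C-8 and C-9; an ethyl group at C-6.
The name is 6-ethylnon-8-ynoic acid.

6-ethylnon-8-ynoic acid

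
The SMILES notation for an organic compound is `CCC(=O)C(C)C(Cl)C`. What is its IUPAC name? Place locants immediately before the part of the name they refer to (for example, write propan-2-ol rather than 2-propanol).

The longest carbon chain that includes the carbonyl has 6 carbons, so the parent hydride is hexane.
A ketone (C=O on an internal carbon) is the principal characteristic group, giving the suffix -one.
Choose the numbering such that numbering from this end puts the carbonyl group at C-3 rather than C-4.
That gives the carbonyl at C-3; a chloro group at C-5; a methyl group at C-4.
Substituent prefixes are cited in alphabetical order (multiplying prefixes like di-/tri- are ignored for ordering).
The name is 5-chloro-4-methylhexan-3-one.

5-chloro-4-methylhexan-3-one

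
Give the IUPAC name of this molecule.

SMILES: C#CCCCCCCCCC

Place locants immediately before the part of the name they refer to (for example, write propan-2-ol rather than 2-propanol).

Counting along the main chain through the multiple bond gives 11 carbons: the parent is undecane.
The chain contains a C≡C triple bond, so the unsaturation ending is -yne.
Number the chain so that numbering from this end puts the triple bond at C-1 rather than C-10.
This places the triple bond between C-1 and C-2.
Assembling the pieces gives undec-1-yne.

undec-1-yne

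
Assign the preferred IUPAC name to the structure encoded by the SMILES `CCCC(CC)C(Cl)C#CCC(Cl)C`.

Counting along the main chain through the multiple bond gives 10 carbons: the parent is decane.
There is one C≡C triple bond, indicated by the ending -yne.
The numbering direction is chosen so that numbering from this end puts the triple bond at C-4 rather than C-6.
That gives the triple bond between C-4 and C-5; chloro groups at C-2 and C-6; an ethyl group at C-7.
Substituent prefixes are cited in alphabetical order (multiplying prefixes like di-/tri- are ignored for ordering).
Putting it together: 2,6-dichloro-7-ethyldec-4-yne.

2,6-dichloro-7-ethyldec-4-yne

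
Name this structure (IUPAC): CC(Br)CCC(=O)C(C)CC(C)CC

2-bromo-6,8-dimethyldecan-5-one

The longest chain bearing the carbonyl is 10 carbons long (decane).
A ketone (C=O on an internal carbon) is the principal characteristic group, giving the suffix -one.
The numbering direction is chosen so that numbering from this end puts the carbonyl group at C-5 rather than C-6.
This places the carbonyl at C-5; a bromo group at C-2; methyl groups at C-6 and C-8.
The substituents are ordered alphabetically, ignoring any di-/tri- multipliers.
Putting it together: 2-bromo-6,8-dimethyldecan-5-one.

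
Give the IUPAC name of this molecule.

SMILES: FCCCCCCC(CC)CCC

The parent chain contains 10 carbons (decane).
Number the chain so that the substituent locant set {1,7} is lower than {4,10} at the first point of difference.
With this numbering: an ethyl group at C-7; a fluoro group at C-1.
Substituent prefixes are cited in alphabetical order (multiplying prefixes like di-/tri- are ignored for ordering).
Putting it together: 7-ethyl-1-fluorodecane.

7-ethyl-1-fluorodecane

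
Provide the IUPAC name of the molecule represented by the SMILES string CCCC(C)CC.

3-methylhexane

The longest carbon chain is 6 atoms: the parent is hexane.
Number the chain so that the substituent locant set {3} is lower than {4} at the first point of difference.
With this numbering: a methyl group at C-3.
Assembling the pieces gives 3-methylhexane.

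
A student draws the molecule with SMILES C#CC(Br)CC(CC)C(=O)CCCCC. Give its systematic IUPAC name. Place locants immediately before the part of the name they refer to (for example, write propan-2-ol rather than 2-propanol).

Counting along the main chain through the carbonyl and the multiple bond gives 11 carbons: the parent is undecane.
The principal characteristic group is a ketone (C=O on an internal carbon), named with the suffix -one.
The chain contains a C≡C triple bond, so the unsaturation ending is -yne.
Choose the numbering such that numbering from this end puts the triple bond at C-1 rather than C-10.
With this numbering: the carbonyl at C-6; the triple bond between C-1 and C-2; a bromo group at C-3; an ethyl group at C-5.
The substituents are ordered alphabetically, ignoring any di-/tri- multipliers.
Assembling the pieces gives 3-bromo-5-ethylundec-1-yn-6-one.

3-bromo-5-ethylundec-1-yn-6-one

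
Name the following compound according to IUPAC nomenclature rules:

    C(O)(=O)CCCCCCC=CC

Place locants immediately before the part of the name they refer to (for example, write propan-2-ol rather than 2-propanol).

dec-8-enoic acid

Counting along the main chain through the –COOH group and the multiple bond gives 10 carbons: the parent is decane.
The principal characteristic group is a carboxylic acid (terminal –COOH), named with the suffix -oic acid.
The chain contains a C=C double bond, so the unsaturation ending is -ene.
Choose the numbering such that the carboxylic acid carbon is C-1 by definition.
With this numbering: the double bond between C-8 and C-9.
The name is dec-8-enoic acid.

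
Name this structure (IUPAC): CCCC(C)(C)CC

3,3-dimethylhexane

The longest carbon chain is 6 atoms: the parent is hexane.
Number the chain so that the substituent locant set {3,3} is lower than {4,4} at the first point of difference.
This places two methyl groups at C-3.
Assembling the pieces gives 3,3-dimethylhexane.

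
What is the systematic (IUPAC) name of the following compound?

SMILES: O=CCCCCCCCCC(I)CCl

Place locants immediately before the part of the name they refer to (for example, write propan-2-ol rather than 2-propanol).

Counting along the main chain through the –CHO group gives 11 carbons: the parent is undecane.
An aldehyde (terminal –CHO) is the principal characteristic group, giving the suffix -al.
Choose the numbering such that the aldehyde carbon is C-1 by definition.
That gives a chloro group at C-11; an iodo group at C-10.
The substituents are ordered alphabetically, ignoring any di-/tri- multipliers.
Putting it together: 11-chloro-10-iodoundecanal.

11-chloro-10-iodoundecanal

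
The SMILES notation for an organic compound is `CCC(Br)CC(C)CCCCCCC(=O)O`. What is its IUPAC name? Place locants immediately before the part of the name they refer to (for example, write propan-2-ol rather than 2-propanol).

10-bromo-8-methyldodecanoic acid

The longest chain bearing the –COOH group is 12 carbons long (dodecane).
The principal characteristic group is a carboxylic acid (terminal –COOH), named with the suffix -oic acid.
Number the chain so that the carboxylic acid carbon is C-1 by definition.
This places a bromo group at C-10; a methyl group at C-8.
The substituents are ordered alphabetically, ignoring any di-/tri- multipliers.
The name is 10-bromo-8-methyldodecanoic acid.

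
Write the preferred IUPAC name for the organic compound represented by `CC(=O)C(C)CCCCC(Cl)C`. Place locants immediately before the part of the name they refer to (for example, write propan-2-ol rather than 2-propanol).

The longest chain bearing the carbonyl is 9 carbons long (nonane).
The principal characteristic group is a ketone (C=O on an internal carbon), named with the suffix -one.
Choose the numbering such that numbering from this end puts the carbonyl group at C-2 rather than C-8.
This places the carbonyl at C-2; a chloro group at C-8; a methyl group at C-3.
Substituent prefixes are cited in alphabetical order (multiplying prefixes like di-/tri- are ignored for ordering).
Assembling the pieces gives 8-chloro-3-methylnonan-2-one.

8-chloro-3-methylnonan-2-one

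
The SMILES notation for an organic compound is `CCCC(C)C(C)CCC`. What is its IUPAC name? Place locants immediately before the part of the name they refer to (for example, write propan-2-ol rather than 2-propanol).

4,5-dimethyloctane

The longest continuous carbon chain has 8 atoms, so the parent hydride is octane.
Both numbering directions give the same locant set; either may be used.
That gives methyl groups at C-4 and C-5.
Putting it together: 4,5-dimethyloctane.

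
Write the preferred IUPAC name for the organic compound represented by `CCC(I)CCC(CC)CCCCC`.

The longest carbon chain is 11 atoms: the parent is undecane.
Number the chain so that the substituent locant set {3,6} is lower than {6,9} at the first point of difference.
That gives an ethyl group at C-6; an iodo group at C-3.
Prefixes are listed alphabetically: ethyl, iodo.
Putting it together: 6-ethyl-3-iodoundecane.

6-ethyl-3-iodoundecane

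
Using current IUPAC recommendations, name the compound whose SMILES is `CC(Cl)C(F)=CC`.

The longest chain bearing the multiple bond is 5 carbons long (pentane).
There is one C=C double bond, indicated by the ending -ene.
Number the chain so that numbering from this end puts the double bond at C-2 rather than C-3.
With this numbering: the double bond between C-2 and C-3; a chloro group at C-4; a fluoro group at C-3.
The substituents are ordered alphabetically, ignoring any di-/tri- multipliers.
Putting it together: 4-chloro-3-fluoropent-2-ene.

4-chloro-3-fluoropent-2-ene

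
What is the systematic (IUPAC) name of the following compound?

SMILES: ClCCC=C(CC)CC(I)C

The longest chain bearing the multiple bond is 7 carbons long (heptane).
A C=C double bond in the chain gives the infix -ene-.
Number the chain so that numbering from this end puts the double bond at C-3 rather than C-4.
This places the double bond between C-3 and C-4; a chloro group at C-1; an ethyl group at C-4; an iodo group at C-6.
The substituents are ordered alphabetically, ignoring any di-/tri- multipliers.
Assembling the pieces gives 1-chloro-4-ethyl-6-iodohept-3-ene.

1-chloro-4-ethyl-6-iodohept-3-ene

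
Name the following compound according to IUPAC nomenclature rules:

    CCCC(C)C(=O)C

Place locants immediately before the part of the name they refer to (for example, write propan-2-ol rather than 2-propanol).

3-methylhexan-2-one

The longest carbon chain that includes the carbonyl has 6 carbons, so the parent hydride is hexane.
The highest-priority functional group is a ketone (C=O on an internal carbon), so the name ends in -one.
Number the chain so that numbering from this end puts the carbonyl group at C-2 rather than C-5.
That gives the carbonyl at C-2; a methyl group at C-3.
The name is 3-methylhexan-2-one.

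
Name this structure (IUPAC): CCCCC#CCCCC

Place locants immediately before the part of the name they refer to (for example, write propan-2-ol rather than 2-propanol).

dec-5-yne

The longest carbon chain that includes the multiple bond has 10 carbons, so the parent hydride is decane.
The chain contains a C≡C triple bond, so the unsaturation ending is -yne.
Both numbering directions give the same locant set; either may be used.
That gives the triple bond between C-5 and C-6.
Assembling the pieces gives dec-5-yne.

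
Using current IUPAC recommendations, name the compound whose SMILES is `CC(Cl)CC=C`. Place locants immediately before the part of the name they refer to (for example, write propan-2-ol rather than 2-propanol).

Counting along the main chain through the multiple bond gives 5 carbons: the parent is pentane.
There is one C=C double bond, indicated by the ending -ene.
The numbering direction is chosen so that numbering from this end puts the double bond at C-1 rather than C-4.
That gives the double bond between C-1 and C-2; a chloro group at C-4.
The name is 4-chloropent-1-ene.

4-chloropent-1-ene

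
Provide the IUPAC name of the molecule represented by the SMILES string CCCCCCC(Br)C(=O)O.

2-bromooctanoic acid

The longest carbon chain that includes the –COOH group has 8 carbons, so the parent hydride is octane.
The principal characteristic group is a carboxylic acid (terminal –COOH), named with the suffix -oic acid.
Number the chain so that the carboxylic acid carbon is C-1 by definition.
With this numbering: a bromo group at C-2.
Putting it together: 2-bromooctanoic acid.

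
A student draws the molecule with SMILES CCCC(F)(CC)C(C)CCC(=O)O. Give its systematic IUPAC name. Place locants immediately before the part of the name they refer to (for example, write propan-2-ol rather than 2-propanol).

5-ethyl-5-fluoro-4-methyloctanoic acid

The longest chain bearing the –COOH group is 8 carbons long (octane).
The principal characteristic group is a carboxylic acid (terminal –COOH), named with the suffix -oic acid.
Choose the numbering such that the carboxylic acid carbon is C-1 by definition.
This places an ethyl group at C-5; a fluoro group at C-5; a methyl group at C-4.
Substituent prefixes are cited in alphabetical order (multiplying prefixes like di-/tri- are ignored for ordering).
The name is 5-ethyl-5-fluoro-4-methyloctanoic acid.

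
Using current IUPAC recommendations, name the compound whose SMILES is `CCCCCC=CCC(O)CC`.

undec-5-en-3-ol

The longest chain bearing the –OH group and the multiple bond is 11 carbons long (undecane).
The principal characteristic group is an alcohol (–OH), named with the suffix -ol.
There is one C=C double bond, indicated by the ending -ene.
Number the chain so that numbering from this end puts the hydroxyl group at C-3 rather than C-9.
With this numbering: the hydroxyl at C-3; the double bond between C-5 and C-6.
Putting it together: undec-5-en-3-ol.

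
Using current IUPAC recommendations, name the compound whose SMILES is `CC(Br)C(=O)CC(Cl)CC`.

2-bromo-5-chloroheptan-3-one

The longest carbon chain that includes the carbonyl has 7 carbons, so the parent hydride is heptane.
A ketone (C=O on an internal carbon) is the principal characteristic group, giving the suffix -one.
Number the chain so that numbering from this end puts the carbonyl group at C-3 rather than C-5.
With this numbering: the carbonyl at C-3; a bromo group at C-2; a chloro group at C-5.
Prefixes are listed alphabetically: bromo, chloro.
The name is 2-bromo-5-chloroheptan-3-one.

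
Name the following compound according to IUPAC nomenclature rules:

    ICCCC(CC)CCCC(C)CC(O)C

The longest chain bearing the –OH group is 11 carbons long (undecane).
The highest-priority functional group is an alcohol (–OH), so the name ends in -ol.
Number the chain so that numbering from this end puts the hydroxyl group at C-2 rather than C-10.
This places the hydroxyl at C-2; an ethyl group at C-8; an iodo group at C-11; a methyl group at C-4.
The substituents are ordered alphabetically, ignoring any di-/tri- multipliers.
Putting it together: 8-ethyl-11-iodo-4-methylundecan-2-ol.

8-ethyl-11-iodo-4-methylundecan-2-ol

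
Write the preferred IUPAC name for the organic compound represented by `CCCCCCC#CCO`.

Counting along the main chain through the –OH group and the multiple bond gives 9 carbons: the parent is nonane.
The principal characteristic group is an alcohol (–OH), named with the suffix -ol.
A C≡C triple bond in the chain gives the infix -yne-.
Choose the numbering such that numbering from this end puts the hydroxyl group at C-1 rather than C-9.
That gives the hydroxyl at C-1; the triple bond between C-2 and C-3.
The name is non-2-yn-1-ol.

non-2-yn-1-ol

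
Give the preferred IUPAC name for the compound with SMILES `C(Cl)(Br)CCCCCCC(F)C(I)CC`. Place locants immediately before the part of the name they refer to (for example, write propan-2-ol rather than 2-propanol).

1-bromo-1-chloro-8-fluoro-9-iodoundecane

The longest continuous carbon chain has 11 atoms, so the parent hydride is undecane.
Number the chain so that the substituent locant set {1,1,8,9} is lower than {3,4,11,11} at the first point of difference.
This places a bromo group at C-1; a chloro group at C-1; a fluoro group at C-8; an iodo group at C-9.
Substituent prefixes are cited in alphabetical order (multiplying prefixes like di-/tri- are ignored for ordering).
Putting it together: 1-bromo-1-chloro-8-fluoro-9-iodoundecane.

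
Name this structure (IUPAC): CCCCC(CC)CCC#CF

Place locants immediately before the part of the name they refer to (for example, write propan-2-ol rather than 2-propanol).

5-ethyl-1-fluoronon-1-yne

Counting along the main chain through the multiple bond gives 9 carbons: the parent is nonane.
The chain contains a C≡C triple bond, so the unsaturation ending is -yne.
Choose the numbering such that numbering from this end puts the triple bond at C-1 rather than C-8.
This places the triple bond between C-1 and C-2; an ethyl group at C-5; a fluoro group at C-1.
The substituents are ordered alphabetically, ignoring any di-/tri- multipliers.
The name is 5-ethyl-1-fluoronon-1-yne.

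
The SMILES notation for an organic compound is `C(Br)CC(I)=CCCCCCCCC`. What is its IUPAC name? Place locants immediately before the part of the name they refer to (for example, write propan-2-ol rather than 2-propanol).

The longest carbon chain that includes the multiple bond has 12 carbons, so the parent hydride is dodecane.
There is one C=C double bond, indicated by the ending -ene.
Number the chain so that numbering from this end puts the double bond at C-3 rather than C-9.
With this numbering: the double bond between C-3 and C-4; a bromo group at C-1; an iodo group at C-3.
Prefixes are listed alphabetically: bromo, iodo.
The name is 1-bromo-3-iodododec-3-ene.

1-bromo-3-iodododec-3-ene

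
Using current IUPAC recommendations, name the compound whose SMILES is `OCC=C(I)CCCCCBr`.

The longest carbon chain that includes the –OH group and the multiple bond has 8 carbons, so the parent hydride is octane.
The principal characteristic group is an alcohol (–OH), named with the suffix -ol.
A C=C double bond in the chain gives the infix -ene-.
Number the chain so that numbering from this end puts the hydroxyl group at C-1 rather than C-8.
This places the hydroxyl at C-1; the double bond between C-2 and C-3; a bromo group at C-8; an iodo group at C-3.
The substituents are ordered alphabetically, ignoring any di-/tri- multipliers.
The name is 8-bromo-3-iodooct-2-en-1-ol.

8-bromo-3-iodooct-2-en-1-ol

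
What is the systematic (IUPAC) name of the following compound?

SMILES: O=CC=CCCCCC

oct-2-enal

Counting along the main chain through the –CHO group and the multiple bond gives 8 carbons: the parent is octane.
The principal characteristic group is an aldehyde (terminal –CHO), named with the suffix -al.
There is one C=C double bond, indicated by the ending -ene.
The numbering direction is chosen so that the aldehyde carbon is C-1 by definition.
That gives the double bond between C-2 and C-3.
Putting it together: oct-2-enal.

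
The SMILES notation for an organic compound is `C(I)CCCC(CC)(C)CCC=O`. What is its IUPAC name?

The longest carbon chain that includes the –CHO group has 8 carbons, so the parent hydride is octane.
An aldehyde (terminal –CHO) is the principal characteristic group, giving the suffix -al.
The numbering direction is chosen so that the aldehyde carbon is C-1 by definition.
That gives an ethyl group at C-4; an iodo group at C-8; a methyl group at C-4.
Prefixes are listed alphabetically: ethyl, iodo, methyl.
The name is 4-ethyl-8-iodo-4-methyloctanal.

4-ethyl-8-iodo-4-methyloctanal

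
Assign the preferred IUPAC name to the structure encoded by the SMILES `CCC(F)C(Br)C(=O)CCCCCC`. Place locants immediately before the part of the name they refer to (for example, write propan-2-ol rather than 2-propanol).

4-bromo-3-fluoroundecan-5-one

The longest carbon chain that includes the carbonyl has 11 carbons, so the parent hydride is undecane.
A ketone (C=O on an internal carbon) is the principal characteristic group, giving the suffix -one.
Number the chain so that numbering from this end puts the carbonyl group at C-5 rather than C-7.
This places the carbonyl at C-5; a bromo group at C-4; a fluoro group at C-3.
The substituents are ordered alphabetically, ignoring any di-/tri- multipliers.
Assembling the pieces gives 4-bromo-3-fluoroundecan-5-one.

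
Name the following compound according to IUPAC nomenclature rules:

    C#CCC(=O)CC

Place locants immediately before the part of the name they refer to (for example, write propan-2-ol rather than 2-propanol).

The longest chain bearing the carbonyl and the multiple bond is 6 carbons long (hexane).
The highest-priority functional group is a ketone (C=O on an internal carbon), so the name ends in -one.
There is one C≡C triple bond, indicated by the ending -yne.
The numbering direction is chosen so that numbering from this end puts the carbonyl group at C-3 rather than C-4.
With this numbering: the carbonyl at C-3; the triple bond between C-5 and C-6.
Putting it together: hex-5-yn-3-one.

hex-5-yn-3-one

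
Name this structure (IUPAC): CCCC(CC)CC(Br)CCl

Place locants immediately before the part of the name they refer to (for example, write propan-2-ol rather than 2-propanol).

2-bromo-1-chloro-4-ethylheptane

The longest continuous carbon chain has 7 atoms, so the parent hydride is heptane.
Number the chain so that the substituent locant set {1,2,4} is lower than {4,6,7} at the first point of difference.
That gives a bromo group at C-2; a chloro group at C-1; an ethyl group at C-4.
The substituents are ordered alphabetically, ignoring any di-/tri- multipliers.
The name is 2-bromo-1-chloro-4-ethylheptane.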